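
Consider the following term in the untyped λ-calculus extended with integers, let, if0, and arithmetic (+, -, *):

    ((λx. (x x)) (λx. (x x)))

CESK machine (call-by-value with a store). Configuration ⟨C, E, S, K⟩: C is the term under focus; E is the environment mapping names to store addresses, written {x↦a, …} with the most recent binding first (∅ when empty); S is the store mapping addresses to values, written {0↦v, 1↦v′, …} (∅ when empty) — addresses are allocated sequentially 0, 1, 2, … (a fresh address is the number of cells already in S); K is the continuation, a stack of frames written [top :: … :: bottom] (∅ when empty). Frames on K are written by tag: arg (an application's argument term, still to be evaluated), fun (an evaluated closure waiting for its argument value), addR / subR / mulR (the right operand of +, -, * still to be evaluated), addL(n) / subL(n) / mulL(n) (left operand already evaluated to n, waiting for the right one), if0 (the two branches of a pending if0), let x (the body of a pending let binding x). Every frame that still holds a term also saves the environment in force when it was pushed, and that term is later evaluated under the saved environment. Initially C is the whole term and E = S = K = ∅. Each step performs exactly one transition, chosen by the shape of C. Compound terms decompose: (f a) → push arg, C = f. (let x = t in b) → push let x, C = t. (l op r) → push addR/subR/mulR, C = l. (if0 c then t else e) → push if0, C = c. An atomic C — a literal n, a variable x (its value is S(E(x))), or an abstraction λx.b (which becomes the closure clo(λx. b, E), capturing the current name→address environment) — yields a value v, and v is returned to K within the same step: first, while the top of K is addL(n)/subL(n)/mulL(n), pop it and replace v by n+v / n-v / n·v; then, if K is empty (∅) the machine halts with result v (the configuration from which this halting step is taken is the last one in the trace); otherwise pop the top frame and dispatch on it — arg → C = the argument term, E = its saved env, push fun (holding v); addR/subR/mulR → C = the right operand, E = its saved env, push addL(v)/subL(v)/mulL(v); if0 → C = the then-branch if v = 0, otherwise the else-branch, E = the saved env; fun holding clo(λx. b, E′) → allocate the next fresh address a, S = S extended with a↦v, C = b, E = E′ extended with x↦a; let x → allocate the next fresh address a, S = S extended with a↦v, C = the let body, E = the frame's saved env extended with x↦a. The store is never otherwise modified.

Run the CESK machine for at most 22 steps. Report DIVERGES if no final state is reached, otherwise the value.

step 0: ⟨C=((λx. (x x)) (λx. (x x))); E=∅; S=∅; K=∅⟩
step 1: ⟨C=(λx. (x x)); E=∅; S=∅; K=[arg]⟩
step 2: ⟨C=(λx. (x x)); E=∅; S=∅; K=[fun]⟩
step 3: ⟨C=(x x); E={x↦0}; S={0↦clo(λx. (x x), ∅)}; K=∅⟩
step 4: ⟨C=x; E={x↦0}; S={0↦clo(λx. (x x), ∅)}; K=[arg]⟩
step 5: ⟨C=x; E={x↦0}; S={0↦clo(λx. (x x), ∅)}; K=[fun]⟩
step 6: ⟨C=(x x); E={x↦1}; S={0↦clo(λx. (x x), ∅), 1↦clo(λx. (x x), ∅)}; K=∅⟩
step 7: ⟨C=x; E={x↦1}; S={0↦clo(λx. (x x), ∅), 1↦clo(λx. (x x), ∅)}; K=[arg]⟩
step 8: ⟨C=x; E={x↦1}; S={0↦clo(λx. (x x), ∅), 1↦clo(λx. (x x), ∅)}; K=[fun]⟩
step 9: ⟨C=(x x); E={x↦2}; S={0↦clo(λx. (x x), ∅), 1↦clo(λx. (x x), ∅), 2↦clo(λx. (x x), ∅)}; K=∅⟩
step 10: ⟨C=x; E={x↦2}; S={0↦clo(λx. (x x), ∅), 1↦clo(λx. (x x), ∅), 2↦clo(λx. (x x), ∅)}; K=[arg]⟩
step 11: ⟨C=x; E={x↦2}; S={0↦clo(λx. (x x), ∅), 1↦clo(λx. (x x), ∅), 2↦clo(λx. (x x), ∅)}; K=[fun]⟩
step 12: ⟨C=(x x); E={x↦3}; S={0↦clo(λx. (x x), ∅), 1↦clo(λx. (x x), ∅), 2↦clo(λx. (x x), ∅), 3↦clo(λx. (x x), ∅)}; K=∅⟩
step 13: ⟨C=x; E={x↦3}; S={0↦clo(λx. (x x), ∅), 1↦clo(λx. (x x), ∅), 2↦clo(λx. (x x), ∅), 3↦clo(λx. (x x), ∅)}; K=[arg]⟩
step 14: ⟨C=x; E={x↦3}; S={0↦clo(λx. (x x), ∅), 1↦clo(λx. (x x), ∅), 2↦clo(λx. (x x), ∅), 3↦clo(λx. (x x), ∅)}; K=[fun]⟩
step 15: ⟨C=(x x); E={x↦4}; S={0↦clo(λx. (x x), ∅), 1↦clo(λx. (x x), ∅), 2↦clo(λx. (x x), ∅), 3↦clo(λx. (x x), ∅), 4↦clo(λx. (x x), ∅)}; K=∅⟩
step 16: ⟨C=x; E={x↦4}; S={0↦clo(λx. (x x), ∅), 1↦clo(λx. (x x), ∅), 2↦clo(λx. (x x), ∅), 3↦clo(λx. (x x), ∅), 4↦clo(λx. (x x), ∅)}; K=[arg]⟩
step 17: ⟨C=x; E={x↦4}; S={0↦clo(λx. (x x), ∅), 1↦clo(λx. (x x), ∅), 2↦clo(λx. (x x), ∅), 3↦clo(λx. (x x), ∅), 4↦clo(λx. (x x), ∅)}; K=[fun]⟩
step 18: ⟨C=(x x); E={x↦5}; S={0↦clo(λx. (x x), ∅), 1↦clo(λx. (x x), ∅), 2↦clo(λx. (x x), ∅), 3↦clo(λx. (x x), ∅), 4↦clo(λx. (x x), ∅), 5↦clo(λx. (x x), ∅)}; K=∅⟩
step 19: ⟨C=x; E={x↦5}; S={0↦clo(λx. (x x), ∅), 1↦clo(λx. (x x), ∅), 2↦clo(λx. (x x), ∅), 3↦clo(λx. (x x), ∅), 4↦clo(λx. (x x), ∅), 5↦clo(λx. (x x), ∅)}; K=[arg]⟩
step 20: ⟨C=x; E={x↦5}; S={0↦clo(λx. (x x), ∅), 1↦clo(λx. (x x), ∅), 2↦clo(λx. (x x), ∅), 3↦clo(λx. (x x), ∅), 4↦clo(λx. (x x), ∅), 5↦clo(λx. (x x), ∅)}; K=[fun]⟩
step 21: ⟨C=(x x); E={x↦6}; S={0↦clo(λx. (x x), ∅), 1↦clo(λx. (x x), ∅), 2↦clo(λx. (x x), ∅), 3↦clo(λx. (x x), ∅), 4↦clo(λx. (x x), ∅), 5↦clo(λx. (x x), ∅), 6↦clo(λx. (x x), ∅)}; K=∅⟩
step 22: ⟨C=x; E={x↦6}; S={0↦clo(λx. (x x), ∅), 1↦clo(λx. (x x), ∅), 2↦clo(λx. (x x), ∅), 3↦clo(λx. (x x), ∅), 4↦clo(λx. (x x), ∅), 5↦clo(λx. (x x), ∅), 6↦clo(λx. (x x), ∅)}; K=[arg]⟩
→ 22 transitions taken and the configuration is still not final: no result within 22 steps

Answer: DIVERGES (no final state within 22 steps)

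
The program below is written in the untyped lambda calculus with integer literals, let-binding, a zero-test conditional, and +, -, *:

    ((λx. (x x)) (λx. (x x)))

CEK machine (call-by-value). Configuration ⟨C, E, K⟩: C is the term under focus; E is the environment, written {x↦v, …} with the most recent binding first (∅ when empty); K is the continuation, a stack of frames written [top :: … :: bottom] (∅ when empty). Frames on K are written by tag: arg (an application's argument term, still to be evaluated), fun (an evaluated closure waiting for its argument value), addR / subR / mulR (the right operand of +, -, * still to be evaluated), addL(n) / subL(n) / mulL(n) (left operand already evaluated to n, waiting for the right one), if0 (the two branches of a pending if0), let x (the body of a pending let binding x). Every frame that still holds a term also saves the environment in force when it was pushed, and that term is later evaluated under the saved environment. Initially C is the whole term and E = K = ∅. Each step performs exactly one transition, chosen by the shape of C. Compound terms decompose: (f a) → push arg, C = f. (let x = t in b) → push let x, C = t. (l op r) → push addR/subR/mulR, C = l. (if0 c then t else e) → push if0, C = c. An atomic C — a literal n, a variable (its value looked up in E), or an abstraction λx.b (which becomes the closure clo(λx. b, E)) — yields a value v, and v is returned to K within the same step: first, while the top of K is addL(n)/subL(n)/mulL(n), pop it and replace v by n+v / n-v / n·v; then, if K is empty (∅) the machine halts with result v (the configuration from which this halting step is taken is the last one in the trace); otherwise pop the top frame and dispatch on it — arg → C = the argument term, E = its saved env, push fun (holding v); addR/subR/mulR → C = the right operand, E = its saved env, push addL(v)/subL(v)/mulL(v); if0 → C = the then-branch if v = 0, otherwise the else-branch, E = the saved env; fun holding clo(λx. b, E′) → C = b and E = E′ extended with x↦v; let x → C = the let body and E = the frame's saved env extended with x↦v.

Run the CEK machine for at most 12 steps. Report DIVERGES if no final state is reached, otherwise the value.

Answer: DIVERGES (no final state within 12 steps)

Derivation:
step 0: ⟨C=((λx. (x x)) (λx. (x x))); E=∅; K=∅⟩
step 1: ⟨C=(λx. (x x)); E=∅; K=[arg]⟩
step 2: ⟨C=(λx. (x x)); E=∅; K=[fun]⟩
step 3: ⟨C=(x x); E={x↦clo(λx. (x x), ∅)}; K=∅⟩
step 4: ⟨C=x; E={x↦clo(λx. (x x), ∅)}; K=[arg]⟩
step 5: ⟨C=x; E={x↦clo(λx. (x x), ∅)}; K=[fun]⟩
… configuration repeats with period 3 (steps 3–5 recur indefinitely) …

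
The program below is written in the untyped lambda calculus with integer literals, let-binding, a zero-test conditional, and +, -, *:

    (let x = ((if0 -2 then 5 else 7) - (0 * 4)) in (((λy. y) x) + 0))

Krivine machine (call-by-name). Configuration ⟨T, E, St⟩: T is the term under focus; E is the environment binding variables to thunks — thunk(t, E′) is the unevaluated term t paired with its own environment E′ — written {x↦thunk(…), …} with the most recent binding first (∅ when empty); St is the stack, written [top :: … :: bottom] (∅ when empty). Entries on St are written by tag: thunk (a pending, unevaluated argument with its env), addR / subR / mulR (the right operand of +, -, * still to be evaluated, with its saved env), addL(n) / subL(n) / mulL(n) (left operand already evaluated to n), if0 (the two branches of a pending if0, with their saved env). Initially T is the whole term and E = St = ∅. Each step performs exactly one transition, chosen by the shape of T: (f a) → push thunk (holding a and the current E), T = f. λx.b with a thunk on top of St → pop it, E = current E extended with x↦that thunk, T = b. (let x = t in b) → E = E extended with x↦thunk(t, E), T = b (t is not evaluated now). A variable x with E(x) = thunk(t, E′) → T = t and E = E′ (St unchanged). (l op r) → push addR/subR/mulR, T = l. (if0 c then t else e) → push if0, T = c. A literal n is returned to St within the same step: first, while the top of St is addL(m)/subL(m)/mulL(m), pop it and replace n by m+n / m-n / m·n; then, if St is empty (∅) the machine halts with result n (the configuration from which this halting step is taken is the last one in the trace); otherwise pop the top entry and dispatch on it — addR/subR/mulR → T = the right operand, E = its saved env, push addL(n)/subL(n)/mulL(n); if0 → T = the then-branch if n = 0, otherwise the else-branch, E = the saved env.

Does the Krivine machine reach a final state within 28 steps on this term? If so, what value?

Answer: 7

Machine steps:
0. <T=(let x = ((if0 -2 then 5 else 7) - (0 * 4)) in (((λy. y) x) + 0)), E=∅, St=∅>
1. <T=(((λy. y) x) + 0), E={x↦thunk(((if0 -2 then 5 else 7) - (0 * 4)), ∅)}, St=∅>
2. <T=((λy. y) x), E={x↦thunk(((if0 -2 then 5 else 7) - (0 * 4)), ∅)}, St=[addR]>
3. <T=(λy. y), E={x↦thunk(((if0 -2 then 5 else 7) - (0 * 4)), ∅)}, St=[thunk :: addR]>
4. <T=y, E={y↦thunk(x, {x↦thunk(((if0 -2 then 5 else 7) - (0 * 4)), ∅)}), x↦thunk(((if0 -2 then 5 else 7) - (0 * 4)), ∅)}, St=[addR]>
5. <T=x, E={x↦thunk(((if0 -2 then 5 else 7) - (0 * 4)), ∅)}, St=[addR]>
6. <T=((if0 -2 then 5 else 7) - (0 * 4)), E=∅, St=[addR]>
7. <T=(if0 -2 then 5 else 7), E=∅, St=[subR :: addR]>
8. <T=-2, E=∅, St=[if0 :: subR :: addR]>
9. <T=7, E=∅, St=[subR :: addR]>
10. <T=(0 * 4), E=∅, St=[subL(7) :: addR]>
11. <T=0, E=∅, St=[mulR :: subL(7) :: addR]>
12. <T=4, E=∅, St=[mulL(0) :: subL(7) :: addR]>
13. <T=0, E={x↦thunk(((if0 -2 then 5 else 7) - (0 * 4)), ∅)}, St=[addL(7)]>
→ final value 7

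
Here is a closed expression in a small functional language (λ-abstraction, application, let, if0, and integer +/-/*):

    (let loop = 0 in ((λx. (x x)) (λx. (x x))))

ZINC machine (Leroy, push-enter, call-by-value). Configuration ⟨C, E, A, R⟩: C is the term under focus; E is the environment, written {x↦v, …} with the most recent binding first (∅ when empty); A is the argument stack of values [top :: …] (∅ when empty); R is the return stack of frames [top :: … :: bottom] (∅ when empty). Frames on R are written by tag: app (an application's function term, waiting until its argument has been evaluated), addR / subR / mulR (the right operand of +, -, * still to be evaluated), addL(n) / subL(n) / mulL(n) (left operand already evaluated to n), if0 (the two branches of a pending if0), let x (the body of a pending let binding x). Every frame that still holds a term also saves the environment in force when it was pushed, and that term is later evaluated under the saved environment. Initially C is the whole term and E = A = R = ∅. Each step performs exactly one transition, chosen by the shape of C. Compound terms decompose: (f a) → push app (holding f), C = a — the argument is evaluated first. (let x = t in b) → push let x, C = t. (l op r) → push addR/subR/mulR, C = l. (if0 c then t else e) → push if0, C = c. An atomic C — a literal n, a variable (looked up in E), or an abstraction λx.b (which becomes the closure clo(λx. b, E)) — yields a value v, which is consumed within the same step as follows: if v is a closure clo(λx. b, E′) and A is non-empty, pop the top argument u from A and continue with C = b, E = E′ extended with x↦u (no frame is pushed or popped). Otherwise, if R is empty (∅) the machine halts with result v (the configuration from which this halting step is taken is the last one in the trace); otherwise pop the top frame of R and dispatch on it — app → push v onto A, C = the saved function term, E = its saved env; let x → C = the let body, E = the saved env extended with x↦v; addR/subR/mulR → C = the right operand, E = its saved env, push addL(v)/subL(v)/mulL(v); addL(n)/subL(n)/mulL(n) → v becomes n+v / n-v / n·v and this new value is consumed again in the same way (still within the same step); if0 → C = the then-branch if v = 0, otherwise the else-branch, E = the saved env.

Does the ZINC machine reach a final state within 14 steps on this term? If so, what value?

Answer: DIVERGES (no final state within 14 steps)

Machine steps:
[0] ⟨C=(let loop = 0 in ((λx. (x x)) (λx. (x x)))); E=∅; A=∅; R=∅⟩
[1] ⟨C=0; E=∅; A=∅; R=[let loop]⟩
[2] ⟨C=((λx. (x x)) (λx. (x x))); E={loop↦0}; A=∅; R=∅⟩
[3] ⟨C=(λx. (x x)); E={loop↦0}; A=∅; R=[app]⟩
[4] ⟨C=(λx. (x x)); E={loop↦0}; A=[clo(λx. (x x), {loop↦0})]; R=∅⟩
[5] ⟨C=(x x); E={x↦clo(λx. (x x), {loop↦0}), loop↦0}; A=∅; R=∅⟩
[6] ⟨C=x; E={x↦clo(λx. (x x), {loop↦0}), loop↦0}; A=∅; R=[app]⟩
[7] ⟨C=x; E={x↦clo(λx. (x x), {loop↦0}), loop↦0}; A=[clo(λx. (x x), {loop↦0})]; R=∅⟩
… configuration repeats with period 3 (steps 5–7 recur indefinitely) …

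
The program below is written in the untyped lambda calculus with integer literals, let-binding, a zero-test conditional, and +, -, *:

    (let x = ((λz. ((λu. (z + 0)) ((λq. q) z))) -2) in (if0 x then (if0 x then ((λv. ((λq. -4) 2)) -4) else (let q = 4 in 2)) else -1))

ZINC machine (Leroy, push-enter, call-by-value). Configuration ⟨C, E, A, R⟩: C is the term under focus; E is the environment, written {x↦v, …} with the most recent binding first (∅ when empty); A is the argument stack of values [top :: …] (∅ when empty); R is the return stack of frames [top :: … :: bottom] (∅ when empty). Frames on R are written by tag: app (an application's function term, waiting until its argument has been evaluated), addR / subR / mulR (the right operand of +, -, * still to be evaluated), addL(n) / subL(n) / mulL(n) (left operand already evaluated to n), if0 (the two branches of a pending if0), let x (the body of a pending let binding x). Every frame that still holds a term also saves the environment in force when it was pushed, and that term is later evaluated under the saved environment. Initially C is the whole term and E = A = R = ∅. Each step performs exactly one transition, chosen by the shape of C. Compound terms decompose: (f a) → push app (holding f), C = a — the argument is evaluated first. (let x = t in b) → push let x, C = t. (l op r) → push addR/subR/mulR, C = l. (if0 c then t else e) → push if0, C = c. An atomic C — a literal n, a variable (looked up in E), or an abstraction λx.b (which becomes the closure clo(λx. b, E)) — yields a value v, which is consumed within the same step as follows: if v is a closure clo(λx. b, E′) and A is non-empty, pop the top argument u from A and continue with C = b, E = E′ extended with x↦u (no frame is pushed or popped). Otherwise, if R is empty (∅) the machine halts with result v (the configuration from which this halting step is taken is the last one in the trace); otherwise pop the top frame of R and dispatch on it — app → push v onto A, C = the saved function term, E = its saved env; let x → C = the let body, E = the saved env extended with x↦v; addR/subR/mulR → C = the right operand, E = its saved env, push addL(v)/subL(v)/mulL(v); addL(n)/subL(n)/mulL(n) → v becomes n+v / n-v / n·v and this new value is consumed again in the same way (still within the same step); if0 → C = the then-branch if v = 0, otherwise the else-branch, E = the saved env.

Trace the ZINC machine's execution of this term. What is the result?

Answer: -1

Derivation:
0. [C=(let x = ((λz. ((λu. (z + 0)) ((λq. q) z))) -2) in (if0 x then (if0 x then ((λv. ((λq. -4) 2)) -4) else (let q = 4 in 2)) else -1)) | E=∅ | A=∅ | R=∅]
1. [C=((λz. ((λu. (z + 0)) ((λq. q) z))) -2) | E=∅ | A=∅ | R=[let x]]
2. [C=-2 | E=∅ | A=∅ | R=[app :: let x]]
3. [C=(λz. ((λu. (z + 0)) ((λq. q) z))) | E=∅ | A=[-2] | R=[let x]]
4. [C=((λu. (z + 0)) ((λq. q) z)) | E={z↦-2} | A=∅ | R=[let x]]
5. [C=((λq. q) z) | E={z↦-2} | A=∅ | R=[app :: let x]]
6. [C=z | E={z↦-2} | A=∅ | R=[app :: app :: let x]]
7. [C=(λq. q) | E={z↦-2} | A=[-2] | R=[app :: let x]]
8. [C=q | E={q↦-2, z↦-2} | A=∅ | R=[app :: let x]]
9. [C=(λu. (z + 0)) | E={z↦-2} | A=[-2] | R=[let x]]
10. [C=(z + 0) | E={u↦-2, z↦-2} | A=∅ | R=[let x]]
11. [C=z | E={u↦-2, z↦-2} | A=∅ | R=[addR :: let x]]
12. [C=0 | E={u↦-2, z↦-2} | A=∅ | R=[addL(-2) :: let x]]
13. [C=(if0 x then (if0 x then ((λv. ((λq. -4) 2)) -4) else (let q = 4 in 2)) else -1) | E={x↦-2} | A=∅ | R=∅]
14. [C=x | E={x↦-2} | A=∅ | R=[if0]]
15. [C=-1 | E={x↦-2} | A=∅ | R=∅]
→ final value -1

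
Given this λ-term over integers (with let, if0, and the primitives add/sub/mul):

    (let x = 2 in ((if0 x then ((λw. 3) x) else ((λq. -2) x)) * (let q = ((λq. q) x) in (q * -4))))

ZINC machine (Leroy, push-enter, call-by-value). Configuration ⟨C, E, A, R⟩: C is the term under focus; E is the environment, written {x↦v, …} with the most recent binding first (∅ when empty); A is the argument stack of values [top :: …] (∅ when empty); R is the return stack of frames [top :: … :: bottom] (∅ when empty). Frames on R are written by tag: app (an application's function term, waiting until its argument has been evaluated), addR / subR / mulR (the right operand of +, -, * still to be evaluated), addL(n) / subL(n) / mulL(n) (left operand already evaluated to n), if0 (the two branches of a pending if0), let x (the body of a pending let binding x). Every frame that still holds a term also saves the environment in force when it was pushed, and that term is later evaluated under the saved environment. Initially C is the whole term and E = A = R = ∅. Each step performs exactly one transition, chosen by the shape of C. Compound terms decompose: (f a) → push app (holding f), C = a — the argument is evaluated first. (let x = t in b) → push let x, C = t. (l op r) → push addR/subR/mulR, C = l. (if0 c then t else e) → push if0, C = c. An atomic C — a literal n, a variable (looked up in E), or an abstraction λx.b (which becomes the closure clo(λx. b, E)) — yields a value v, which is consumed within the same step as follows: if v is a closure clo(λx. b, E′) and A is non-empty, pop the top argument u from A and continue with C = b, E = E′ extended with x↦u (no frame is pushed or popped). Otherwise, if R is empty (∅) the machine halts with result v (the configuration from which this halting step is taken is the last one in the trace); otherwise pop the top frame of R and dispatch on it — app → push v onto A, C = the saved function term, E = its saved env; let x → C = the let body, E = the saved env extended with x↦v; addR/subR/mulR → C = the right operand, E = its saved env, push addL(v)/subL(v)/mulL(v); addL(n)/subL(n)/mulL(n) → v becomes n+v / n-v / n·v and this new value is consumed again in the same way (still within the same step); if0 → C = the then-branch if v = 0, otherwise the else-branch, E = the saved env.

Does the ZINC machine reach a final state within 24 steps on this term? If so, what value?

Answer: 16

Machine steps:
t=0: ⟨C=(let x = 2 in ((if0 x then ((λw. 3) x) else ((λq. -2) x)) * (let q = ((λq. q) x) in (q * -4)))); E=∅; A=∅; R=∅⟩
t=1: ⟨C=2; E=∅; A=∅; R=[let x]⟩
t=2: ⟨C=((if0 x then ((λw. 3) x) else ((λq. -2) x)) * (let q = ((λq. q) x) in (q * -4))); E={x↦2}; A=∅; R=∅⟩
t=3: ⟨C=(if0 x then ((λw. 3) x) else ((λq. -2) x)); E={x↦2}; A=∅; R=[mulR]⟩
t=4: ⟨C=x; E={x↦2}; A=∅; R=[if0 :: mulR]⟩
t=5: ⟨C=((λq. -2) x); E={x↦2}; A=∅; R=[mulR]⟩
t=6: ⟨C=x; E={x↦2}; A=∅; R=[app :: mulR]⟩
t=7: ⟨C=(λq. -2); E={x↦2}; A=[2]; R=[mulR]⟩
t=8: ⟨C=-2; E={q↦2, x↦2}; A=∅; R=[mulR]⟩
t=9: ⟨C=(let q = ((λq. q) x) in (q * -4)); E={x↦2}; A=∅; R=[mulL(-2)]⟩
t=10: ⟨C=((λq. q) x); E={x↦2}; A=∅; R=[let q :: mulL(-2)]⟩
t=11: ⟨C=x; E={x↦2}; A=∅; R=[app :: let q :: mulL(-2)]⟩
t=12: ⟨C=(λq. q); E={x↦2}; A=[2]; R=[let q :: mulL(-2)]⟩
t=13: ⟨C=q; E={q↦2, x↦2}; A=∅; R=[let q :: mulL(-2)]⟩
t=14: ⟨C=(q * -4); E={q↦2, x↦2}; A=∅; R=[mulL(-2)]⟩
t=15: ⟨C=q; E={q↦2, x↦2}; A=∅; R=[mulR :: mulL(-2)]⟩
t=16: ⟨C=-4; E={q↦2, x↦2}; A=∅; R=[mulL(2) :: mulL(-2)]⟩
→ final value 16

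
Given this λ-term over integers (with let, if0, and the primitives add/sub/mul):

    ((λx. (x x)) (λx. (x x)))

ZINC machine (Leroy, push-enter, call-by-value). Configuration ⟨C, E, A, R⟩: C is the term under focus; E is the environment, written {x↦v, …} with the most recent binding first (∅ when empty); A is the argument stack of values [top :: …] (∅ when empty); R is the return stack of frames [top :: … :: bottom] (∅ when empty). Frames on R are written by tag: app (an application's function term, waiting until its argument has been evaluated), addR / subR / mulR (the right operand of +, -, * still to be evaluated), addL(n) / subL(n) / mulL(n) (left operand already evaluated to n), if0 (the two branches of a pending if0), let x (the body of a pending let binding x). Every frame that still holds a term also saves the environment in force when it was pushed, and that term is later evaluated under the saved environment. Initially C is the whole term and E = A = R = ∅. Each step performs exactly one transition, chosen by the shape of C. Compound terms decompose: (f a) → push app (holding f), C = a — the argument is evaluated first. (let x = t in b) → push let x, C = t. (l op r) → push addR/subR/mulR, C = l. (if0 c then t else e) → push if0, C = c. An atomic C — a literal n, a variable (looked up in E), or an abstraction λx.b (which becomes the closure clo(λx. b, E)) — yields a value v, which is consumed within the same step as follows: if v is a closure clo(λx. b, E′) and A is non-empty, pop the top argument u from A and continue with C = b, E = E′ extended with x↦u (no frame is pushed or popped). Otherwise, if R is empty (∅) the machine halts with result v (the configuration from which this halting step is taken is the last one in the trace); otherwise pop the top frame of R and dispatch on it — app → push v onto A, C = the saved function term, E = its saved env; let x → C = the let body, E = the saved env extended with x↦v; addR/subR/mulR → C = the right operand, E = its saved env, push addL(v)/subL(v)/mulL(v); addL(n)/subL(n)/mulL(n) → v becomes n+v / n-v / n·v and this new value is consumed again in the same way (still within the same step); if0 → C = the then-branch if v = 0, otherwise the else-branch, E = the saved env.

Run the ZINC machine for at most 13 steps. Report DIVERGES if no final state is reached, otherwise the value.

[0] ⟨C=((λx. (x x)) (λx. (x x))); E=∅; A=∅; R=∅⟩
[1] ⟨C=(λx. (x x)); E=∅; A=∅; R=[app]⟩
[2] ⟨C=(λx. (x x)); E=∅; A=[clo(λx. (x x), ∅)]; R=∅⟩
[3] ⟨C=(x x); E={x↦clo(λx. (x x), ∅)}; A=∅; R=∅⟩
[4] ⟨C=x; E={x↦clo(λx. (x x), ∅)}; A=∅; R=[app]⟩
[5] ⟨C=x; E={x↦clo(λx. (x x), ∅)}; A=[clo(λx. (x x), ∅)]; R=∅⟩
… configuration repeats with period 3 (steps 3–5 recur indefinitely) …

Answer: DIVERGES (no final state within 13 steps)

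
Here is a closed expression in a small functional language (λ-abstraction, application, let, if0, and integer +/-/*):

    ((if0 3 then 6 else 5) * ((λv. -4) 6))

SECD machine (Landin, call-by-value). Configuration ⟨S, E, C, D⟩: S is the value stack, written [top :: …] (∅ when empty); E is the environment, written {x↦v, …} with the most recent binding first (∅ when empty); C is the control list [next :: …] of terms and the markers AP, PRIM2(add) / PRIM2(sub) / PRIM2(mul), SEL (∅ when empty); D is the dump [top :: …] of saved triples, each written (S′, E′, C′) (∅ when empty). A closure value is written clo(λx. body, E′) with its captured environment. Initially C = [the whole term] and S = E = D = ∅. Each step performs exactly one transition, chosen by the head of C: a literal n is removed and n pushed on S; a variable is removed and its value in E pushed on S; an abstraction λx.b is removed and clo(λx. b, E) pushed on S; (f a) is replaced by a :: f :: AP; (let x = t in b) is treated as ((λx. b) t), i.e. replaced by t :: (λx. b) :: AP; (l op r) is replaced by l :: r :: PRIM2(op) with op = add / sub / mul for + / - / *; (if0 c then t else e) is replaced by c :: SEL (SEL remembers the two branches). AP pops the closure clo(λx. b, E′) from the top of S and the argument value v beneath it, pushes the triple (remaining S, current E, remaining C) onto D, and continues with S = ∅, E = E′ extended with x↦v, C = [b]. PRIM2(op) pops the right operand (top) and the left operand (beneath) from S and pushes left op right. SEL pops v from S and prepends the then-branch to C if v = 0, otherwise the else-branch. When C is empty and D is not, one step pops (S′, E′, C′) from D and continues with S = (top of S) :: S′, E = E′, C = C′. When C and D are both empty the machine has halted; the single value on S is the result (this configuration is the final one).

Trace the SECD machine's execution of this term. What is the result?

step 0: [S=∅ | E=∅ | C=[((if0 3 then 6 else 5) * ((λv. -4) 6))] | D=∅]
step 1: [S=∅ | E=∅ | C=[(if0 3 then 6 else 5) :: ((λv. -4) 6) :: PRIM2(mul)] | D=∅]
step 2: [S=∅ | E=∅ | C=[3 :: SEL :: ((λv. -4) 6) :: PRIM2(mul)] | D=∅]
step 3: [S=[3] | E=∅ | C=[SEL :: ((λv. -4) 6) :: PRIM2(mul)] | D=∅]
step 4: [S=∅ | E=∅ | C=[5 :: ((λv. -4) 6) :: PRIM2(mul)] | D=∅]
step 5: [S=[5] | E=∅ | C=[((λv. -4) 6) :: PRIM2(mul)] | D=∅]
step 6: [S=[5] | E=∅ | C=[6 :: (λv. -4) :: AP :: PRIM2(mul)] | D=∅]
step 7: [S=[6 :: 5] | E=∅ | C=[(λv. -4) :: AP :: PRIM2(mul)] | D=∅]
step 8: [S=[clo(λv. -4, ∅) :: 6 :: 5] | E=∅ | C=[AP :: PRIM2(mul)] | D=∅]
step 9: [S=∅ | E={v↦6} | C=[-4] | D=[([5], ∅, [PRIM2(mul)])]]
step 10: [S=[-4] | E={v↦6} | C=∅ | D=[([5], ∅, [PRIM2(mul)])]]
step 11: [S=[-4 :: 5] | E=∅ | C=[PRIM2(mul)] | D=∅]
step 12: [S=[-20] | E=∅ | C=∅ | D=∅]
→ final value -20

Answer: -20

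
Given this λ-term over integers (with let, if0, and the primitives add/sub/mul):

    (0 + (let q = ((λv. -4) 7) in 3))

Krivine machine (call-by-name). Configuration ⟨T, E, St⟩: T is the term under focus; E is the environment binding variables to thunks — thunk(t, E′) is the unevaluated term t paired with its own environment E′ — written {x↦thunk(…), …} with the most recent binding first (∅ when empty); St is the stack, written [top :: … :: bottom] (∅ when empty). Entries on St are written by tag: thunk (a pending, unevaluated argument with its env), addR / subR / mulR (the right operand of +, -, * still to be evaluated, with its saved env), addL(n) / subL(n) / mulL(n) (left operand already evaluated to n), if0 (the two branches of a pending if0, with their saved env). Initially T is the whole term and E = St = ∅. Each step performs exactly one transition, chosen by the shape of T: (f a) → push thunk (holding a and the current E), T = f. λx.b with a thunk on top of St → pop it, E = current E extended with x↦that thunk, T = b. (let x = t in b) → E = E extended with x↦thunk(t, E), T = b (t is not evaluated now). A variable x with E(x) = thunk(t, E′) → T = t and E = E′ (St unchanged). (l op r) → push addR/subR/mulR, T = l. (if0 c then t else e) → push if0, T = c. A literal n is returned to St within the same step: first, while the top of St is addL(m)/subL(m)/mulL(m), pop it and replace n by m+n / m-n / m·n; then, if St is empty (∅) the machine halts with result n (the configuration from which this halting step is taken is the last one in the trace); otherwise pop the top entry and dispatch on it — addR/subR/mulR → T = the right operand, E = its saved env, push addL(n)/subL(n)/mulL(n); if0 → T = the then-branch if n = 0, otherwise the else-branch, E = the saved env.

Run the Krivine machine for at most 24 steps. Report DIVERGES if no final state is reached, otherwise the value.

0. [T=(0 + (let q = ((λv. -4) 7) in 3)) | E=∅ | St=∅]
1. [T=0 | E=∅ | St=[addR]]
2. [T=(let q = ((λv. -4) 7) in 3) | E=∅ | St=[addL(0)]]
3. [T=3 | E={q↦thunk(((λv. -4) 7), ∅)} | St=[addL(0)]]
→ final value 3

Answer: 3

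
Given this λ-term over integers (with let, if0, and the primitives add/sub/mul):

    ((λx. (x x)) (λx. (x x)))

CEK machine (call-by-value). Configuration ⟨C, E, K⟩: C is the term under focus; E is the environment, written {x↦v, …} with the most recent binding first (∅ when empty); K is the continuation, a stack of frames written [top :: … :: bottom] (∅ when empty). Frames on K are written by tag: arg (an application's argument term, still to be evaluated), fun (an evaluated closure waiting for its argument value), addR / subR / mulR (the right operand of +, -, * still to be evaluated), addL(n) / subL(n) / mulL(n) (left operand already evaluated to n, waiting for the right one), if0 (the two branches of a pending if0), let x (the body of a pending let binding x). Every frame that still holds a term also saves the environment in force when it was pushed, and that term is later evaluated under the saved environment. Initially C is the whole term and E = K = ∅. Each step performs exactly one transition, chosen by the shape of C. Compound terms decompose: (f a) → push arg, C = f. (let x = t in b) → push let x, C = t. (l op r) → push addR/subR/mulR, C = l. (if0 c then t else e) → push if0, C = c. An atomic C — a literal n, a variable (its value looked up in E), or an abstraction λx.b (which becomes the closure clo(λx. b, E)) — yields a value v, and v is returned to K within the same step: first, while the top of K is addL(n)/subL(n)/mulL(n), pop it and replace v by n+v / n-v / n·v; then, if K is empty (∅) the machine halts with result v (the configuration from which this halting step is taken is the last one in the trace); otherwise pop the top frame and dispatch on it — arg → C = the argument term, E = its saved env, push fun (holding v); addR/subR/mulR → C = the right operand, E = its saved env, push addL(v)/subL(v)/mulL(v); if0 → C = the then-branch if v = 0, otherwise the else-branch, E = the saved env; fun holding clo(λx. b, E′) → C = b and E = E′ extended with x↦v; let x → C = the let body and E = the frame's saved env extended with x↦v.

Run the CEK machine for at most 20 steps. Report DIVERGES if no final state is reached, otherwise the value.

Answer: DIVERGES (no final state within 20 steps)

Derivation:
0. <C=((λx. (x x)) (λx. (x x))), E=∅, K=∅>
1. <C=(λx. (x x)), E=∅, K=[arg]>
2. <C=(λx. (x x)), E=∅, K=[fun]>
3. <C=(x x), E={x↦clo(λx. (x x), ∅)}, K=∅>
4. <C=x, E={x↦clo(λx. (x x), ∅)}, K=[arg]>
5. <C=x, E={x↦clo(λx. (x x), ∅)}, K=[fun]>
… configuration repeats with period 3 (steps 3–5 recur indefinitely) …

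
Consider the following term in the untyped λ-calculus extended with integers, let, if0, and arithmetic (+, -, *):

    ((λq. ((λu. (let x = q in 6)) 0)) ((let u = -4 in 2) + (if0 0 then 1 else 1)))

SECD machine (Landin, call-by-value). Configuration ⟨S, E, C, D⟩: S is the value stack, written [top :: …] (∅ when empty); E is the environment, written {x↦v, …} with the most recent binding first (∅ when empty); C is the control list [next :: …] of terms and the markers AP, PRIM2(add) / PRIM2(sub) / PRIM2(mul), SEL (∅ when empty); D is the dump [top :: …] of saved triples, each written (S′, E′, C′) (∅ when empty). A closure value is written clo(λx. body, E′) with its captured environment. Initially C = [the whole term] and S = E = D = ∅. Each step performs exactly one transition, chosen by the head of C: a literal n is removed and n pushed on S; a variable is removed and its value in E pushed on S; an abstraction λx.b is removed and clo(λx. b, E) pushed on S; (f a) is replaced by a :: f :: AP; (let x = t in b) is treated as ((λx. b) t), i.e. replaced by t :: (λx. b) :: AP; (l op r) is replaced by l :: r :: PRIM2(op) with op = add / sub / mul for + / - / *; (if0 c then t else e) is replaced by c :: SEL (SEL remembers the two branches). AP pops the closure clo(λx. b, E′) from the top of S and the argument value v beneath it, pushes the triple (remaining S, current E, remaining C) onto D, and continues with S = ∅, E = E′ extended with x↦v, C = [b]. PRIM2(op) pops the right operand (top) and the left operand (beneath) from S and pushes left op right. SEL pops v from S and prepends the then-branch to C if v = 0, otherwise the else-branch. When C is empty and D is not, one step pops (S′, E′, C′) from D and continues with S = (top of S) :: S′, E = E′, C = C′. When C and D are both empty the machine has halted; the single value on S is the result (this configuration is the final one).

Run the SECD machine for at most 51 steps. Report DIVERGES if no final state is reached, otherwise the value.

[0] <S=∅, E=∅, C=[((λq. ((λu. (let x = q in 6)) 0)) ((let u = -4 in 2) + (if0 0 then 1 else 1)))], D=∅>
[1] <S=∅, E=∅, C=[((let u = -4 in 2) + (if0 0 then 1 else 1)) :: (λq. ((λu. (let x = q in 6)) 0)) :: AP], D=∅>
[2] <S=∅, E=∅, C=[(let u = -4 in 2) :: (if0 0 then 1 else 1) :: PRIM2(add) :: (λq. ((λu. (let x = q in 6)) 0)) :: AP], D=∅>
[3] <S=∅, E=∅, C=[-4 :: (λu. 2) :: AP :: (if0 0 then 1 else 1) :: PRIM2(add) :: (λq. ((λu. (let x = q in 6)) 0)) :: AP], D=∅>
[4] <S=[-4], E=∅, C=[(λu. 2) :: AP :: (if0 0 then 1 else 1) :: PRIM2(add) :: (λq. ((λu. (let x = q in 6)) 0)) :: AP], D=∅>
[5] <S=[clo(λu. 2, ∅) :: -4], E=∅, C=[AP :: (if0 0 then 1 else 1) :: PRIM2(add) :: (λq. ((λu. (let x = q in 6)) 0)) :: AP], D=∅>
[6] <S=∅, E={u↦-4}, C=[2], D=[(∅, ∅, [(if0 0 then 1 else 1) :: PRIM2(add) :: (λq. ((λu. (let x = q in 6)) 0)) :: AP])]>
[7] <S=[2], E={u↦-4}, C=∅, D=[(∅, ∅, [(if0 0 then 1 else 1) :: PRIM2(add) :: (λq. ((λu. (let x = q in 6)) 0)) :: AP])]>
[8] <S=[2], E=∅, C=[(if0 0 then 1 else 1) :: PRIM2(add) :: (λq. ((λu. (let x = q in 6)) 0)) :: AP], D=∅>
[9] <S=[2], E=∅, C=[0 :: SEL :: PRIM2(add) :: (λq. ((λu. (let x = q in 6)) 0)) :: AP], D=∅>
[10] <S=[0 :: 2], E=∅, C=[SEL :: PRIM2(add) :: (λq. ((λu. (let x = q in 6)) 0)) :: AP], D=∅>
[11] <S=[2], E=∅, C=[1 :: PRIM2(add) :: (λq. ((λu. (let x = q in 6)) 0)) :: AP], D=∅>
[12] <S=[1 :: 2], E=∅, C=[PRIM2(add) :: (λq. ((λu. (let x = q in 6)) 0)) :: AP], D=∅>
[13] <S=[3], E=∅, C=[(λq. ((λu. (let x = q in 6)) 0)) :: AP], D=∅>
[14] <S=[clo(λq. ((λu. (let x = q in 6)) 0), ∅) :: 3], E=∅, C=[AP], D=∅>
[15] <S=∅, E={q↦3}, C=[((λu. (let x = q in 6)) 0)], D=[(∅, ∅, ∅)]>
[16] <S=∅, E={q↦3}, C=[0 :: (λu. (let x = q in 6)) :: AP], D=[(∅, ∅, ∅)]>
[17] <S=[0], E={q↦3}, C=[(λu. (let x = q in 6)) :: AP], D=[(∅, ∅, ∅)]>
[18] <S=[clo(λu. (let x = q in 6), {q↦3}) :: 0], E={q↦3}, C=[AP], D=[(∅, ∅, ∅)]>
[19] <S=∅, E={u↦0, q↦3}, C=[(let x = q in 6)], D=[(∅, {q↦3}, ∅) :: (∅, ∅, ∅)]>
[20] <S=∅, E={u↦0, q↦3}, C=[q :: (λx. 6) :: AP], D=[(∅, {q↦3}, ∅) :: (∅, ∅, ∅)]>
[21] <S=[3], E={u↦0, q↦3}, C=[(λx. 6) :: AP], D=[(∅, {q↦3}, ∅) :: (∅, ∅, ∅)]>
[22] <S=[clo(λx. 6, {u↦0, q↦3}) :: 3], E={u↦0, q↦3}, C=[AP], D=[(∅, {q↦3}, ∅) :: (∅, ∅, ∅)]>
[23] <S=∅, E={x↦3, u↦0, q↦3}, C=[6], D=[(∅, {u↦0, q↦3}, ∅) :: (∅, {q↦3}, ∅) :: (∅, ∅, ∅)]>
[24] <S=[6], E={x↦3, u↦0, q↦3}, C=∅, D=[(∅, {u↦0, q↦3}, ∅) :: (∅, {q↦3}, ∅) :: (∅, ∅, ∅)]>
[25] <S=[6], E={u↦0, q↦3}, C=∅, D=[(∅, {q↦3}, ∅) :: (∅, ∅, ∅)]>
[26] <S=[6], E={q↦3}, C=∅, D=[(∅, ∅, ∅)]>
[27] <S=[6], E=∅, C=∅, D=∅>
→ final value 6

Answer: 6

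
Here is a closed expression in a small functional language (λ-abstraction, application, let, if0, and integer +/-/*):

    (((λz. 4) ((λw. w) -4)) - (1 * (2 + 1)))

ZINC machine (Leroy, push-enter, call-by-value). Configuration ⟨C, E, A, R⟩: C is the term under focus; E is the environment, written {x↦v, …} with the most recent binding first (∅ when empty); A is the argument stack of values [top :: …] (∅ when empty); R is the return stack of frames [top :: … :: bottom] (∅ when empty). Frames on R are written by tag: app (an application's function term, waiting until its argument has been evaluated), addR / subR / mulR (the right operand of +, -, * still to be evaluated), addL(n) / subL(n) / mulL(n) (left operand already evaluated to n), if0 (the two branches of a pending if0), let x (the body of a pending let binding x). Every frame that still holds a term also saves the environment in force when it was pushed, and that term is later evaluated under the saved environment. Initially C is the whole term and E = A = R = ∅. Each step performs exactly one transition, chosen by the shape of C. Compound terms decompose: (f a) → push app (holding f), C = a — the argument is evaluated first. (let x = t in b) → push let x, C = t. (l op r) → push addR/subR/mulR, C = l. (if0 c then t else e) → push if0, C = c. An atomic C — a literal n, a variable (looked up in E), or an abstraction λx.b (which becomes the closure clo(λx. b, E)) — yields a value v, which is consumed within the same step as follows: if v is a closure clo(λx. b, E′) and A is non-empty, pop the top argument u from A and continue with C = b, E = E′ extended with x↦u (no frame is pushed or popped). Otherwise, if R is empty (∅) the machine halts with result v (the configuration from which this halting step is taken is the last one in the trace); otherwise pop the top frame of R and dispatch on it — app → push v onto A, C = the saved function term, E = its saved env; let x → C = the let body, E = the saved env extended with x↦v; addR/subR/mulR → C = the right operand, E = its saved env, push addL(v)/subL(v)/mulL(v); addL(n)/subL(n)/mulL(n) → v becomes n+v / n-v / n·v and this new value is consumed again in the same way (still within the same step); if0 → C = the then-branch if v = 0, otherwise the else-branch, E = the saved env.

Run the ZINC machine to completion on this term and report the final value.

Answer: 1

Derivation:
[0] ⟨C=(((λz. 4) ((λw. w) -4)) - (1 * (2 + 1))); E=∅; A=∅; R=∅⟩
[1] ⟨C=((λz. 4) ((λw. w) -4)); E=∅; A=∅; R=[subR]⟩
[2] ⟨C=((λw. w) -4); E=∅; A=∅; R=[app :: subR]⟩
[3] ⟨C=-4; E=∅; A=∅; R=[app :: app :: subR]⟩
[4] ⟨C=(λw. w); E=∅; A=[-4]; R=[app :: subR]⟩
[5] ⟨C=w; E={w↦-4}; A=∅; R=[app :: subR]⟩
[6] ⟨C=(λz. 4); E=∅; A=[-4]; R=[subR]⟩
[7] ⟨C=4; E={z↦-4}; A=∅; R=[subR]⟩
[8] ⟨C=(1 * (2 + 1)); E=∅; A=∅; R=[subL(4)]⟩
[9] ⟨C=1; E=∅; A=∅; R=[mulR :: subL(4)]⟩
[10] ⟨C=(2 + 1); E=∅; A=∅; R=[mulL(1) :: subL(4)]⟩
[11] ⟨C=2; E=∅; A=∅; R=[addR :: mulL(1) :: subL(4)]⟩
[12] ⟨C=1; E=∅; A=∅; R=[addL(2) :: mulL(1) :: subL(4)]⟩
→ final value 1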